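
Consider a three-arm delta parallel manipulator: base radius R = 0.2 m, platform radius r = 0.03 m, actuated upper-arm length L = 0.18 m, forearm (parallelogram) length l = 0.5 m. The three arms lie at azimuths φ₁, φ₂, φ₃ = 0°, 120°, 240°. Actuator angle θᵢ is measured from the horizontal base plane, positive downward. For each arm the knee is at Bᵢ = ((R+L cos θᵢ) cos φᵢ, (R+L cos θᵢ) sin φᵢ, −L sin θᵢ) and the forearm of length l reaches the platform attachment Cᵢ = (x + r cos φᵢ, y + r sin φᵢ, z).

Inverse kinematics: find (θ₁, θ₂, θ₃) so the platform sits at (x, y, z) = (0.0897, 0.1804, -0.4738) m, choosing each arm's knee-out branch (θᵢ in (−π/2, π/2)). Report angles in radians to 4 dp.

arm 1 (φ=0.0°): x'=0.0897, y'=0.1804
  A cos θ + B sin θ = C:  0.0803·cos θ + -0.4738·sin θ = -0.1274
  √(A²+B²)=0.4806;  θ1 = -1.4029+1.8392 ≈ 0.4363
arm 2 (φ=120.0°): x'=0.1114, y'=-0.1679
  e−x'=0.0586;  (l²−L²−(e−x')²−y'²−z²)/2L = -0.1070
  γ=atan2(-0.4738,0.0586)=-1.4477;  ψ=arccos(-0.2241)=1.7968;  θ2=γ+ψ≈0.3491
φ3=240.0° → target in arm frame (-0.2011, -0.0125)
  A cos θ + B sin θ = C:  0.3711·cos θ + -0.4738·sin θ = -0.4021
  √(A²+B²)=0.6018;  θ3 = -0.9064+2.3024 ≈ 1.3960

θ₁ = 0.4363, θ₂ = 0.3491, θ₃ = 1.3960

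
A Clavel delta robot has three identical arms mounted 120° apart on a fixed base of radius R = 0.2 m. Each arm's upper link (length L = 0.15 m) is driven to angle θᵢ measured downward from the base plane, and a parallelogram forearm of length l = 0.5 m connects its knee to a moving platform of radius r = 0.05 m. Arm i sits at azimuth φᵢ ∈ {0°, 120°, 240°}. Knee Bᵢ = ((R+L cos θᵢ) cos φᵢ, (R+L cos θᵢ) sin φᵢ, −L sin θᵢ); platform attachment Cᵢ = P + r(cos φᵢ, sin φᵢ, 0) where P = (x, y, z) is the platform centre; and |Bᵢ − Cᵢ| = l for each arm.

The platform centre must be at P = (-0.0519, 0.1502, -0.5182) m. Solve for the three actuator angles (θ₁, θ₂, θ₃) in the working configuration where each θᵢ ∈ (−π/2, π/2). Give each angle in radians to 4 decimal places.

rotate P by −φ1: (-0.0519, 0.1502, -0.5182)
  A cos θ + B sin θ = C:  0.2019·cos θ + -0.5182·sin θ = -0.3478
  √(A²+B²)=0.5561;  θ1 = -1.1993+2.2465 ≈ 1.0473
rotate P by −φ2: (0.1560, -0.0302, -0.5182)
  A cos θ + B sin θ = C:  -0.0060·cos θ + -0.5182·sin θ = -0.1399
  √(A²+B²)=0.5182;  θ2 = -1.5824+1.8442 ≈ 0.2618
rotate P by −φ3: (-0.1041, -0.1200, -0.5182)
  A cos θ + B sin θ = C:  0.2541·cos θ + -0.5182·sin θ = -0.4001
  √(A²+B²)=0.5772;  θ3 = -1.1149+2.3367 ≈ 1.2218

θ₁ = 1.0473, θ₂ = 0.2618, θ₃ = 1.2218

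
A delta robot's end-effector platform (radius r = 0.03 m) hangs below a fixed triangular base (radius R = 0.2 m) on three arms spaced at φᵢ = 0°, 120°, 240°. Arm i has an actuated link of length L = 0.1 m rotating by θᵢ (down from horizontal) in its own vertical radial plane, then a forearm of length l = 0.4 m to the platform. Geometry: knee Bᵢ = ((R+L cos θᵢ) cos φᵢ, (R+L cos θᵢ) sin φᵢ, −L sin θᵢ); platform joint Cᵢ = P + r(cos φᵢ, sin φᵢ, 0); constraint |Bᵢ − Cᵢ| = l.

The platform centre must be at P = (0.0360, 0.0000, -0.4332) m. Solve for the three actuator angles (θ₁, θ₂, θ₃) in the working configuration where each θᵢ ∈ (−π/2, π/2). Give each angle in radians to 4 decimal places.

arm 1 (φ=0.0°): x'=0.0360, y'=0.0000
  A cos θ + B sin θ = C:  0.1340·cos θ + -0.4332·sin θ = -0.2781
  θ1 = atan2(B,A) + arccos(C/0.4535) = 0.9602
φ2=120.0° → target in arm frame (-0.0180, -0.0312)
  A=0.1880, B=-0.4332, C=(l²−L²−A²−y'²−z²)/(2L)=-0.3699
  θ2 = atan2(B,A) + arccos(C/0.4722) = 1.3094
φ3=240.0° → target in arm frame (-0.0180, 0.0312)
  e−x'=0.1880;  (l²−L²−(e−x')²−y'²−z²)/2L = -0.3699
  θ3 = atan2(B,A) + arccos(C/0.4722) = 1.3094

θ₁ = 0.9602, θ₂ = 1.3094, θ₃ = 1.3094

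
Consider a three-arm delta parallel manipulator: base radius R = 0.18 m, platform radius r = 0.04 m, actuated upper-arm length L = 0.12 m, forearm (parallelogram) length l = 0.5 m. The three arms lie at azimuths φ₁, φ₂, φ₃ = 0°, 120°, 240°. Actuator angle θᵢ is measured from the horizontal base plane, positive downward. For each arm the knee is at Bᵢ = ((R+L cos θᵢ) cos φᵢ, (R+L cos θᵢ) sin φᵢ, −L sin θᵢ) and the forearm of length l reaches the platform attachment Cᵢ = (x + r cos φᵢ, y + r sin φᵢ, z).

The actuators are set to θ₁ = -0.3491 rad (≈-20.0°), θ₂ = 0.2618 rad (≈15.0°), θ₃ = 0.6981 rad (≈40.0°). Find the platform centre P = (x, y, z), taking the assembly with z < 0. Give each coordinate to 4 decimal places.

(0.1157, 0.0588, -0.4362)

O1 = (0.2528·cos0.0°, 0.2528·sin0.0°, 0.0410) = (0.2528, 0.0000, 0.0410)
φ2=120.0°: virtual centre (-0.1280, 0.2216, -0.0311), radius l
arm 3 at φ=240.0°: e+L cos θ3 = 0.2319;  O3 = (-0.1160, -0.2009, -0.0771)
eliminate P² terms by subtracting sphere 1 from 2 and 3
linear system: -0.7614x+0.4433y = 0.0009−-0.1442z; -0.7375x+-0.4017y = -0.0058−-0.2364z
Cramer: x(z) = 0.0035-0.2571z;  y(z) = 0.0080-0.1164z
quadratic in z: (1.0797)z²+(0.0442)z+(-0.1861)=0, √Δ=0.8977 → z ∈ {-0.4362, 0.3952}; z = -0.4362 (taking z<0)
x = 0.1157, y = 0.0588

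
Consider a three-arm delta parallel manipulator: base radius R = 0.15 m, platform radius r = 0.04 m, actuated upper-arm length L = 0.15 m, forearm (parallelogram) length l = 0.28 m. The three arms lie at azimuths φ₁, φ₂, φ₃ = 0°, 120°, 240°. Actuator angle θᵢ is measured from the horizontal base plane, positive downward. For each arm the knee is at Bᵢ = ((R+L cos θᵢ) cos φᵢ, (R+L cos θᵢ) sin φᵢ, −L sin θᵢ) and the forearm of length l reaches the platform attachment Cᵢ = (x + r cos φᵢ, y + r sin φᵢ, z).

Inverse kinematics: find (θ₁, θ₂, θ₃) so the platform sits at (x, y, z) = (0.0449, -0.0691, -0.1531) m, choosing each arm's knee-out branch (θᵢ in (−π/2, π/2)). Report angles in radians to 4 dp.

θ₁ = -0.0870, θ₂ = 0.9599, θ₃ = -0.0003

φ1=0.0° → target in arm frame (0.0449, -0.0691)
  A cos θ + B sin θ = C:  0.0651·cos θ + -0.1531·sin θ = 0.0782
  θ1 = atan2(B,A) + arccos(C/0.1664) = -0.0870
rotate P by −φ2: (-0.0823, -0.0043, -0.1531)
  e−x'=0.1923;  (l²−L²−(e−x')²−y'²−z²)/2L = -0.0151
  γ=atan2(-0.1531,0.1923)=-0.6724;  ψ=arccos(-0.0615)=1.6323;  θ2=γ+ψ≈0.9599
arm 3 (φ=240.0°): x'=0.0374, y'=0.0734
  A=0.0726, B=-0.1531, C=(l²−L²−A²−y'²−z²)/(2L)=0.0727
  γ=atan2(-0.1531,0.0726)=-1.1280;  ψ=arccos(0.4288)=1.1277;  θ3=γ+ψ≈-0.0003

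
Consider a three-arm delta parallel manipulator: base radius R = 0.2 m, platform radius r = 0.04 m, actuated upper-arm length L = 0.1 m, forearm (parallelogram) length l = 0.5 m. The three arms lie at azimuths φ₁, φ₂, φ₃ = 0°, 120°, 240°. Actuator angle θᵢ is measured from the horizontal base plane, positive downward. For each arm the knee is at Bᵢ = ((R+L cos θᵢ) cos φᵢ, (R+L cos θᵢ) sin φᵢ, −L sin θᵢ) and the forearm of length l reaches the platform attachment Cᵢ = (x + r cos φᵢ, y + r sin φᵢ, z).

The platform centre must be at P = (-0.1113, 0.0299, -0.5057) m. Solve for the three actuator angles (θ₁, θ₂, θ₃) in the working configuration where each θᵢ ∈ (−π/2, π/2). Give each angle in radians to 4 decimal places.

θ₁ = 1.3970, θ₂ = 0.4363, θ₃ = 0.6985

rotate P by −φ1: (-0.1113, 0.0299, -0.5057)
  e−x'=0.2713;  (l²−L²−(e−x')²−y'²−z²)/2L = -0.4512
  γ=atan2(-0.5057,0.2713)=-1.0784;  ψ=arccos(-0.7861)=2.4753;  θ1=γ+ψ≈1.3970
rotate P by −φ2: (0.0815, 0.0814, -0.5057)
  e−x'=0.0785;  (l²−L²−(e−x')²−y'²−z²)/2L = -0.1426
  γ=atan2(-0.5057,0.0785)=-1.4169;  ψ=arccos(-0.2787)=1.8532;  θ2=γ+ψ≈0.4363
arm 3 (φ=240.0°): x'=0.0298, y'=-0.1113
  e−x'=0.1302;  (l²−L²−(e−x')²−y'²−z²)/2L = -0.2255
  √(A²+B²)=0.5222;  θ3 = -1.3187+2.0172 ≈ 0.6985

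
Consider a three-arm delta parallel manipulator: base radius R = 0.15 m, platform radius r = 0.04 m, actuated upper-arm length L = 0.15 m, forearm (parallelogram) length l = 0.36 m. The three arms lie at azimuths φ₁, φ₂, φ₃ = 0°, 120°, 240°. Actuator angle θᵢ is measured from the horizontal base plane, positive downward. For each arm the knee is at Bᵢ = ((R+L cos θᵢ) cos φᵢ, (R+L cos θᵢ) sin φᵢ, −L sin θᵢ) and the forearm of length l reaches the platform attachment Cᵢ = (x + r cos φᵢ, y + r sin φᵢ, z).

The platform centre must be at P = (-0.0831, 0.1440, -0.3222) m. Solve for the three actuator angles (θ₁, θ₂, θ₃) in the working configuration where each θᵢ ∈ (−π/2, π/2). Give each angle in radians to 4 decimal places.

rotate P by −φ1: (-0.0831, 0.1440, -0.3222)
  A cos θ + B sin θ = C:  0.1931·cos θ + -0.3222·sin θ = -0.1825
  θ1 = atan2(B,A) + arccos(C/0.3756) = 1.0471
arm 2 (φ=120.0°): x'=0.1663, y'=0.0000
  A=-0.0563, B=-0.3222, C=(l²−L²−A²−y'²−z²)/(2L)=0.0004
  √(A²+B²)=0.3271;  θ2 = -1.7437+1.5696 ≈ -0.1741
rotate P by −φ3: (-0.0832, -0.1440, -0.3222)
  A=0.1932, B=-0.3222, C=(l²−L²−A²−y'²−z²)/(2L)=-0.1825
  √(A²+B²)=0.3757;  θ3 = -1.0307+2.0781 ≈ 1.0473

θ₁ = 1.0471, θ₂ = -0.1741, θ₃ = 1.0473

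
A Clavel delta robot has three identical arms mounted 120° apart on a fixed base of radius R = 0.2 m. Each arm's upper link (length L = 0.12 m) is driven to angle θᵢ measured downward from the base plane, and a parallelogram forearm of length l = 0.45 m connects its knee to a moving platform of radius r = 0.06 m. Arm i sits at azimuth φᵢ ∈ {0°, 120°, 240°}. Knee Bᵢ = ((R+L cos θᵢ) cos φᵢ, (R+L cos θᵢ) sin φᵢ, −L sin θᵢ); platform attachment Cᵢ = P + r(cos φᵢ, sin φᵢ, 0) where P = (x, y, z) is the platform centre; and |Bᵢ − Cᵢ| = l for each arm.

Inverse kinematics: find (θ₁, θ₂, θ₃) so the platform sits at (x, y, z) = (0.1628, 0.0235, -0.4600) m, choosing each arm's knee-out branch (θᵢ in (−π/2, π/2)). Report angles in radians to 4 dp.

φ1=0.0° → target in arm frame (0.1628, 0.0235)
  A cos θ + B sin θ = C:  -0.0228·cos θ + -0.4600·sin θ = -0.1024
  γ=atan2(-0.4600,-0.0228)=-1.6203;  ψ=arccos(-0.2223)=1.7950;  θ1=γ+ψ≈0.1746
φ2=120.0° → target in arm frame (-0.0610, -0.1527)
  e−x'=0.2010;  (l²−L²−(e−x')²−y'²−z²)/2L = -0.3635
  √(A²+B²)=0.5020;  θ2 = -1.1588+2.3806 ≈ 1.2219
rotate P by −φ3: (-0.1018, 0.1292, -0.4600)
  e−x'=0.2418;  (l²−L²−(e−x')²−y'²−z²)/2L = -0.4110
  θ3 = atan2(B,A) + arccos(C/0.5197) = 1.3962

θ₁ = 0.1746, θ₂ = 1.2219, θ₃ = 1.3962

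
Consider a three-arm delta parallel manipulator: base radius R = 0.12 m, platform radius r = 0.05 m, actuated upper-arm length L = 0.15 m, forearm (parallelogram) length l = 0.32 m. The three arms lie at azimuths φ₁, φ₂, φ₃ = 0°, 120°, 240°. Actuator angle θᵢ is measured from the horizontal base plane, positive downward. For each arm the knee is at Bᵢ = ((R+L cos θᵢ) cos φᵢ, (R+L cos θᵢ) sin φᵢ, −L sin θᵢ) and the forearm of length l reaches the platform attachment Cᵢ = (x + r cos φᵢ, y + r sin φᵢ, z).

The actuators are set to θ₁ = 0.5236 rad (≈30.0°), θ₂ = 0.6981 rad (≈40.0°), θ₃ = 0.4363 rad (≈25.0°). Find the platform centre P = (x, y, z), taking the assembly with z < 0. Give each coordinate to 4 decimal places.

arm 1 at φ=0.0°: (R−r)+L cos θ1 = 0.1999;  O1 = (0.1999, 0.0000, -0.0750)
O2 = (0.1849·cos120.0°, 0.1849·sin120.0°, -0.0964) = (-0.0925, 0.1601, -0.0964)
O3 = (0.2059·cos240.0°, 0.2059·sin240.0°, -0.0634) = (-0.1030, -0.1784, -0.0634)
subtract pairs → two planes through P
linear system: -0.5847x+0.3203y = -0.0021−-0.0428z; -0.6058x+-0.3567y = 0.0008−0.0232z
det = 0.4026;  x = 0.0012+-0.0195z,  y = -0.0044+0.0982z
quadratic in z: (1.0100)z²+(0.1569)z+(-0.0573)=0, √Δ=0.5059 → z ∈ {-0.3281, 0.1728}; z = -0.3281 (taking z<0)
x = 0.0076, y = -0.0366

(0.0076, -0.0366, -0.3281)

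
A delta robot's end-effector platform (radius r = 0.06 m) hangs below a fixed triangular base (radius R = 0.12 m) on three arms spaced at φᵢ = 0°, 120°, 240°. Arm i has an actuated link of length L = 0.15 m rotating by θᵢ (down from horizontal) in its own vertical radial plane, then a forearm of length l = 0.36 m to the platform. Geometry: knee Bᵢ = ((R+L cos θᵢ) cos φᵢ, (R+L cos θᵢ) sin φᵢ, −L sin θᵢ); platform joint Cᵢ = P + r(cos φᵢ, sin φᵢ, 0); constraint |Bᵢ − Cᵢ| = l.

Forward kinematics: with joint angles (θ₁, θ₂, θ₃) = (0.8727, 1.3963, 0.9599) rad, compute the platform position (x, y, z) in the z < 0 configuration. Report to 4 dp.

arm 1 at φ=0.0°: ρ1 = 0.1564;  O1 = (0.1564, 0.0000, -0.1149)
O2 = (0.0860·cos120.0°, 0.0860·sin120.0°, -0.1477) = (-0.0430, 0.0745, -0.1477)
arm 3 at φ=240.0°: ρ3 = 0.1460;  O3 = (-0.0730, -0.1265, -0.1229)
eliminate P² terms by subtracting sphere 1 from 2 and 3
[-0.3989 0.1490 -0.0656]·P = -0.0084;  [-0.4589 -0.2529 -0.0159]·P = -0.0012
det = 0.1693;  x = 0.0137+-0.1121z,  y = -0.0200+0.1404z
into |P−O₁|² = l²: 1.0323z² + 0.2562z + -0.0956 = 0;  Δ = 0.4605;  z = -0.4528 or 0.2046 → z<0 root = -0.4528
x = 0.0645, y = -0.0835

(0.0645, -0.0835, -0.4528)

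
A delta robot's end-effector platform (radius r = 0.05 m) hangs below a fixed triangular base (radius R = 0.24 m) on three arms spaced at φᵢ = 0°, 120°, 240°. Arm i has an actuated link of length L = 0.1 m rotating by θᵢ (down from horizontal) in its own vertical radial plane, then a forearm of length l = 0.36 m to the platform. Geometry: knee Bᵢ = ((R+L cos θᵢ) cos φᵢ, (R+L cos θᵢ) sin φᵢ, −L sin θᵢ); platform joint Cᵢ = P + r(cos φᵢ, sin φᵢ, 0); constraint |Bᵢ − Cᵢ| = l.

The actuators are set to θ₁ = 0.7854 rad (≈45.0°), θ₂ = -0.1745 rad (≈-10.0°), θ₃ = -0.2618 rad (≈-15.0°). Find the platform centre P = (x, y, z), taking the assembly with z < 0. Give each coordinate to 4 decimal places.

arm 1 at φ=0.0°: (R−r)+L cos θ1 = 0.2607;  centre 1 = (0.2607, 0.0000, -0.0707)
centre 2 = (0.2885·cos120.0°, 0.2885·sin120.0°, 0.0174) = (-0.1442, 0.2498, 0.0174)
φ3=240.0°: virtual centre (-0.1433, -0.2482, 0.0259), radius l
subtract pairs → two planes through P
plane₁₂: -0.8099x+0.4997y+0.1761z = 0.0106
det = 0.8058;  x = -0.0126+0.2283z,  y = 0.0007+0.0175z
into |P−centre ₁|² = l²: 1.0524z² + 0.0166z + -0.0499 = 0;  Δ = 0.2103;  z = -0.2258 or 0.2100 → z<0 root = -0.2258
x = -0.0642, y = -0.0033

(-0.0642, -0.0033, -0.2258)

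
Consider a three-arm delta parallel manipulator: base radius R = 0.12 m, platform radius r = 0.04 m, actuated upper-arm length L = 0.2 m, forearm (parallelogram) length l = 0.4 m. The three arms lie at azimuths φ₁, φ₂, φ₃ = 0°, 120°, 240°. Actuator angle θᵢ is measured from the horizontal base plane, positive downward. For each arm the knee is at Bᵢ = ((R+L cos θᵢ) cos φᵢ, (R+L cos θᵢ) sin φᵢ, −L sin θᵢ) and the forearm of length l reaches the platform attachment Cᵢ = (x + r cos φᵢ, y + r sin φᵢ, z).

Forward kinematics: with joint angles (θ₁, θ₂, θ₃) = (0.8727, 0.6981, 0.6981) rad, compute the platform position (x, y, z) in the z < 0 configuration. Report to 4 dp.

O1 = (0.2086·cos0.0°, 0.2086·sin0.0°, -0.1532) = (0.2086, 0.0000, -0.1532)
φ2=120.0°: virtual centre (-0.1166, 0.2020, -0.1286), radius l
arm 3 at φ=240.0°: (R−r)+L cos θ3 = 0.2332;  O3 = (-0.1166, -0.2020, -0.1286)
subtract pairs → two planes through P
[-0.6503 0.4039 0.0493]·P = 0.0039;  [-0.6503 -0.4039 0.0493]·P = 0.0039
Cramer: x(z) = -0.0061+0.0758z;  y(z) = 0.0000-0.0000z
quadratic in z: (1.0058)z²+(0.2739)z+(-0.0905)=0, √Δ=0.6625 → z ∈ {-0.4655, 0.1932}; z = -0.4655 (taking z<0)
x = -0.0414, y = 0.0000

(-0.0414, 0.0000, -0.4655)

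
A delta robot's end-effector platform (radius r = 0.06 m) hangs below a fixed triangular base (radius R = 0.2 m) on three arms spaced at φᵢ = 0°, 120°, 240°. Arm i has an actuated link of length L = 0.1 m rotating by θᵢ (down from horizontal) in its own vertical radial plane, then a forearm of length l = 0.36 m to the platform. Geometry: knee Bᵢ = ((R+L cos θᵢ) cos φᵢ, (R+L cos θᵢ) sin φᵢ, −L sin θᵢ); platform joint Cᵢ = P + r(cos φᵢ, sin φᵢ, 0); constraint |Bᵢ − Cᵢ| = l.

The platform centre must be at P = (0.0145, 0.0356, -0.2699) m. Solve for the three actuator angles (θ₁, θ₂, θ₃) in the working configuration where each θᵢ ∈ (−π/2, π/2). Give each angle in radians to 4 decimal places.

θ₁ = -0.0878, θ₂ = -0.1740, θ₃ = 0.3489

rotate P by −φ1: (0.0145, 0.0356, -0.2699)
  A cos θ + B sin θ = C:  0.1255·cos θ + -0.2699·sin θ = 0.1487
  θ1 = atan2(B,A) + arccos(C/0.2977) = -0.0878
rotate P by −φ2: (0.0236, -0.0304, -0.2699)
  e−x'=0.1164;  (l²−L²−(e−x')²−y'²−z²)/2L = 0.1614
  θ2 = atan2(B,A) + arccos(C/0.2939) = -0.1740
φ3=240.0° → target in arm frame (-0.0381, -0.0052)
  A cos θ + B sin θ = C:  0.1781·cos θ + -0.2699·sin θ = 0.0751
  √(A²+B²)=0.3234;  θ3 = -0.9876+1.3365 ≈ 0.3489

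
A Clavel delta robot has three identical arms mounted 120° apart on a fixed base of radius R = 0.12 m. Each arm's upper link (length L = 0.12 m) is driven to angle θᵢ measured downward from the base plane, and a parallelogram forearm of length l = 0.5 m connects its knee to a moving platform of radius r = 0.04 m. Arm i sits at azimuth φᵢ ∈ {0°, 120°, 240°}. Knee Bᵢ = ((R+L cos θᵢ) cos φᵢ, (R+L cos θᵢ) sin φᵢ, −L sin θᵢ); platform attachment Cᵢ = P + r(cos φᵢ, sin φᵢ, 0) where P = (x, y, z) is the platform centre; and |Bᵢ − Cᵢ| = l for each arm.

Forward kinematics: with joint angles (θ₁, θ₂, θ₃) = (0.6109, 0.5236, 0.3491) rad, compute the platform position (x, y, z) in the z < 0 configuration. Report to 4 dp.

φ1=0.0°: virtual centre (0.1783, 0.0000, -0.0688), radius l
φ2=120.0°: virtual centre (-0.0920, 0.1593, -0.0600), radius l
φ3=240.0°: virtual centre (-0.0964, -0.1669, -0.0410), radius l
|centre ₂|²−|centre ₁|² = 0.0009;  |centre ₃|²−|centre ₁|² = 0.0023
[-0.5405 0.3186 0.0177]·P = 0.0009;  [-0.5494 -0.3339 0.0556]·P = 0.0023
det = 0.3555;  x = -0.0029+0.0664z,  y = -0.0021+0.0572z
quadratic in z: (1.0077)z²+(0.1134)z+(-0.2124)=0, √Δ=0.9322 → z ∈ {-0.5188, 0.4063}; z = -0.5188 (taking z<0)
x = -0.0374, y = -0.0318

(-0.0374, -0.0318, -0.5188)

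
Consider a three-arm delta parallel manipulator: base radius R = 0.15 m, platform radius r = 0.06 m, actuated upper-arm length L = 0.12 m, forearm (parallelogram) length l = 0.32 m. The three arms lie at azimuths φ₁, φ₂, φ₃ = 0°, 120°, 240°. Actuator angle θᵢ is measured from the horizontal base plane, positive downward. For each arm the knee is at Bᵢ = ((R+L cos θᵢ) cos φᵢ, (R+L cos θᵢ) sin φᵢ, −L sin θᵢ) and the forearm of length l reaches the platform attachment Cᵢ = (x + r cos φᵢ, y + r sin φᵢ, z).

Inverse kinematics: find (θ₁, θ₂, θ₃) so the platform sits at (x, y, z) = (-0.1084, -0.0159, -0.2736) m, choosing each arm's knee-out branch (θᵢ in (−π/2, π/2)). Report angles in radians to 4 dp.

θ₁ = 0.9599, θ₂ = 0.1745, θ₃ = 0.0002

rotate P by −φ1: (-0.1084, -0.0159, -0.2736)
  e−x'=0.1984;  (l²−L²−(e−x')²−y'²−z²)/2L = -0.1103
  θ1 = atan2(B,A) + arccos(C/0.3380) = 0.9599
arm 2 (φ=120.0°): x'=0.0404, y'=0.1018
  A cos θ + B sin θ = C:  0.0496·cos θ + -0.2736·sin θ = 0.0013
  γ=atan2(-0.2736,0.0496)=-1.3916;  ψ=arccos(0.0048)=1.5660;  θ2=γ+ψ≈0.1745
φ3=240.0° → target in arm frame (0.0680, -0.0859)
  e−x'=0.0220;  (l²−L²−(e−x')²−y'²−z²)/2L = 0.0220
  √(A²+B²)=0.2745;  θ3 = -1.4904+1.4906 ≈ 0.0002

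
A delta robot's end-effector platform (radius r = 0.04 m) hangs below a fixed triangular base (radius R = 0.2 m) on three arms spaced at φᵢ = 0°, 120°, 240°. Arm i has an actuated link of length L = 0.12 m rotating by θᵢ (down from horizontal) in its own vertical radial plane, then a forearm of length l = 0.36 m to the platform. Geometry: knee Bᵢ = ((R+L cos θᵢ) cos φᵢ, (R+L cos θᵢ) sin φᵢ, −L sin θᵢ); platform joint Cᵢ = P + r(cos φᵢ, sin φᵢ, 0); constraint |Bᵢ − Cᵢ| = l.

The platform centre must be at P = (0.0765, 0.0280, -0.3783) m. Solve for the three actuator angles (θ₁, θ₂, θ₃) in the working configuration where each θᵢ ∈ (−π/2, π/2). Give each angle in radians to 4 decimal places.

arm 1 (φ=0.0°): x'=0.0765, y'=0.0280
  A cos θ + B sin θ = C:  0.0835·cos θ + -0.3783·sin θ = -0.1486
  γ=atan2(-0.3783,0.0835)=-1.3536;  ψ=arccos(-0.3836)=1.9645;  θ1=γ+ψ≈0.6109
rotate P by −φ2: (-0.0140, -0.0803, -0.3783)
  A=0.1740, B=-0.3783, C=(l²−L²−A²−y'²−z²)/(2L)=-0.2693
  √(A²+B²)=0.4164;  θ2 = -1.1397+2.2740 ≈ 1.1343
arm 3 (φ=240.0°): x'=-0.0625, y'=0.0523
  e−x'=0.2225;  (l²−L²−(e−x')²−y'²−z²)/2L = -0.3339
  θ3 = atan2(B,A) + arccos(C/0.4389) = 1.3964

θ₁ = 0.6109, θ₂ = 1.1343, θ₃ = 1.3964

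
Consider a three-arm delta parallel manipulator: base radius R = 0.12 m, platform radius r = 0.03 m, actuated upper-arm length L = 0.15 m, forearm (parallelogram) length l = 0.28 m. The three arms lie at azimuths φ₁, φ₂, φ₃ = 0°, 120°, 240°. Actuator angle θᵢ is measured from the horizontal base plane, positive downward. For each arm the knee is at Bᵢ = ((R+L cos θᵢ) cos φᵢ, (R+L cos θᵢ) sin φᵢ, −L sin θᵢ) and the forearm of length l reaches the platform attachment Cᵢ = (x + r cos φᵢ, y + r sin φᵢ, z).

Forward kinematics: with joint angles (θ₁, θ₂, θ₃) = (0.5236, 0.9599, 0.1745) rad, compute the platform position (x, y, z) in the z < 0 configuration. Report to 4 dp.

(0.0100, -0.0816, -0.2413)

S1 = (0.2199·cos0.0°, 0.2199·sin0.0°, -0.0750) = (0.2199, 0.0000, -0.0750)
S2 = (0.1760·cos120.0°, 0.1760·sin120.0°, -0.1229) = (-0.0880, 0.1525, -0.1229)
φ3=240.0°: virtual centre (-0.1189, -0.2059, -0.0260), radius l
subtract pairs → two planes through P
[-0.6158 0.3049 -0.0957]·P = -0.0079;  [-0.6775 -0.4117 0.0979]·P = 0.0032
det = 0.4602;  x = 0.0049+-0.0208z,  y = -0.0159+0.2720z
quadratic in z: (1.0744)z²+(0.1503)z+(-0.0263)=0, √Δ=0.3683 → z ∈ {-0.2413, 0.1015}; z = -0.2413 (taking z<0)
x = 0.0100, y = -0.0816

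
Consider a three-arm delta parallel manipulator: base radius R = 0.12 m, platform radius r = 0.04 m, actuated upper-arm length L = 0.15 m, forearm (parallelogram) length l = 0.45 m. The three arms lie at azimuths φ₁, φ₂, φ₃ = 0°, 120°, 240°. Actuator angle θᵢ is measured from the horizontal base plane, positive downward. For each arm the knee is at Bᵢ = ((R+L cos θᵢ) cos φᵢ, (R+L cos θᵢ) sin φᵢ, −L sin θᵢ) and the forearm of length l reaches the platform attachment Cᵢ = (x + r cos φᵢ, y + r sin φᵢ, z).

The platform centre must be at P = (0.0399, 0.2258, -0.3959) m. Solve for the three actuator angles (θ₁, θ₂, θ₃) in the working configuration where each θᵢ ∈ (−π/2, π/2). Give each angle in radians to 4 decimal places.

rotate P by −φ1: (0.0399, 0.2258, -0.3959)
  A=0.0401, B=-0.3959, C=(l²−L²−A²−y'²−z²)/(2L)=-0.0978
  γ=atan2(-0.3959,0.0401)=-1.4699;  ψ=arccos(-0.2457)=1.8190;  θ1=γ+ψ≈0.3492
φ2=120.0° → target in arm frame (0.1756, -0.1475)
  e−x'=-0.0956;  (l²−L²−(e−x')²−y'²−z²)/2L = -0.0254
  γ=atan2(-0.3959,-0.0956)=-1.8077;  ψ=arccos(-0.0624)=1.6332;  θ2=γ+ψ≈-0.1745
rotate P by −φ3: (-0.2155, -0.0783, -0.3959)
  A cos θ + B sin θ = C:  0.2955·cos θ + -0.3959·sin θ = -0.2340
  √(A²+B²)=0.4940;  θ3 = -0.9296+2.0642 ≈ 1.1346

θ₁ = 0.3492, θ₂ = -0.1745, θ₃ = 1.1346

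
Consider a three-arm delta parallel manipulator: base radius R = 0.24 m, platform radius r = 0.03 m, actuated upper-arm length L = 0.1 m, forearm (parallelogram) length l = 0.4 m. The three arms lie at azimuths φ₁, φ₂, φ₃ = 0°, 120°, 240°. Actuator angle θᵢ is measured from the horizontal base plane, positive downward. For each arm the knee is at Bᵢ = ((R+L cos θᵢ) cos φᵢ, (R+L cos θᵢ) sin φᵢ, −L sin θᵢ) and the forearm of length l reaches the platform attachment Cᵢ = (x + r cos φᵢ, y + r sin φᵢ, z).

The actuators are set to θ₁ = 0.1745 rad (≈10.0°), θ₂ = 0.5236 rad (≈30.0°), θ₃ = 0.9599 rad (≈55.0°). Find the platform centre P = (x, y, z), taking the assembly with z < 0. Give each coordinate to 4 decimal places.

(0.0478, 0.0348, -0.3188)

arm 1 at φ=0.0°: e+L cos θ1 = 0.3085;  centre 1 = (0.3085, 0.0000, -0.0174)
arm 2 at φ=120.0°: e+L cos θ2 = 0.2966;  centre 2 = (-0.1483, 0.2569, -0.0500)
centre 3 = (0.2674·cos240.0°, 0.2674·sin240.0°, -0.0819) = (-0.1337, -0.2315, -0.0819)
eliminate P² terms by subtracting sphere 1 from 2 and 3
plane₁₂: -0.9136x+0.5137y+-0.0653z = -0.0050
det = 0.8774;  x = 0.0127+-0.1100z,  y = 0.0130+-0.0686z
into |P−centre ₁|² = l²: 1.0168z² + 0.0980z + -0.0721 = 0;  Δ = 0.3027;  z = -0.3188 or 0.2224 → z<0 root = -0.3188
x = 0.0478, y = 0.0348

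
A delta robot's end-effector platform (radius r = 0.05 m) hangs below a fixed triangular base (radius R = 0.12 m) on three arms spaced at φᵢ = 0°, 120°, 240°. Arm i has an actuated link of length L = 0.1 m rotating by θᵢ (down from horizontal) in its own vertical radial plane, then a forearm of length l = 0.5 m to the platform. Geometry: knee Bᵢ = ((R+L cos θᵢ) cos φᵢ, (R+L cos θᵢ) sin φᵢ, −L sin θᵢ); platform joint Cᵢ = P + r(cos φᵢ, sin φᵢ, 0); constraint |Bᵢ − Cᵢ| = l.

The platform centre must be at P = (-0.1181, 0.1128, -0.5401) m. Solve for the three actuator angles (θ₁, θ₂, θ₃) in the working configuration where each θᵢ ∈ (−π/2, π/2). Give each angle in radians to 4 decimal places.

φ1=0.0° → target in arm frame (-0.1181, 0.1128)
  A=0.1881, B=-0.5401, C=(l²−L²−A²−y'²−z²)/(2L)=-0.4991
  γ=atan2(-0.5401,0.1881)=-1.2357;  ψ=arccos(-0.8726)=2.6313;  θ1=γ+ψ≈1.3957
rotate P by −φ2: (0.1567, 0.0459, -0.5401)
  A=-0.0867, B=-0.5401, C=(l²−L²−A²−y'²−z²)/(2L)=-0.3067
  γ=atan2(-0.5401,-0.0867)=-1.7300;  ψ=arccos(-0.5606)=2.1660;  θ2=γ+ψ≈0.4359
arm 3 (φ=240.0°): x'=-0.0386, y'=-0.1587
  A cos θ + B sin θ = C:  0.1086·cos θ + -0.5401·sin θ = -0.4434
  γ=atan2(-0.5401,0.1086)=-1.3723;  ψ=arccos(-0.8049)=2.5063;  θ3=γ+ψ≈1.1340

θ₁ = 1.3957, θ₂ = 0.4359, θ₃ = 1.1340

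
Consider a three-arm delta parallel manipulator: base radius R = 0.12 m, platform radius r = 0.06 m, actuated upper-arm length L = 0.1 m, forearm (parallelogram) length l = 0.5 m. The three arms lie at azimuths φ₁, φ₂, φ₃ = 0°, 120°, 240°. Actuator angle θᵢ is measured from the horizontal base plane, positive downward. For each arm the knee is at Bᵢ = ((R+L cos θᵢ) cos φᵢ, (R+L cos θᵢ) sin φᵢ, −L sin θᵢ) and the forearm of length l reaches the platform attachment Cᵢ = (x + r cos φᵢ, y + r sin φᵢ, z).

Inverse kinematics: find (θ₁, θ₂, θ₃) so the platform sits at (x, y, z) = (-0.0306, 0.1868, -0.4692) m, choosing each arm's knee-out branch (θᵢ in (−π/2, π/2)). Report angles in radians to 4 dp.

φ1=0.0° → target in arm frame (-0.0306, 0.1868)
  A cos θ + B sin θ = C:  0.0906·cos θ + -0.4692·sin θ = -0.1163
  √(A²+B²)=0.4779;  θ1 = -1.3800+1.8165 ≈ 0.4365
arm 2 (φ=120.0°): x'=0.1771, y'=-0.0669
  A cos θ + B sin θ = C:  -0.1171·cos θ + -0.4692·sin θ = 0.0083
  θ2 = atan2(B,A) + arccos(C/0.4836) = -0.2618
rotate P by −φ3: (-0.1465, -0.1199, -0.4692)
  A cos θ + B sin θ = C:  0.2065·cos θ + -0.4692·sin θ = -0.1858
  γ=atan2(-0.4692,0.2065)=-1.1562;  ψ=arccos(-0.3624)=1.9417;  θ3=γ+ψ≈0.7854

θ₁ = 0.4365, θ₂ = -0.2618, θ₃ = 0.7854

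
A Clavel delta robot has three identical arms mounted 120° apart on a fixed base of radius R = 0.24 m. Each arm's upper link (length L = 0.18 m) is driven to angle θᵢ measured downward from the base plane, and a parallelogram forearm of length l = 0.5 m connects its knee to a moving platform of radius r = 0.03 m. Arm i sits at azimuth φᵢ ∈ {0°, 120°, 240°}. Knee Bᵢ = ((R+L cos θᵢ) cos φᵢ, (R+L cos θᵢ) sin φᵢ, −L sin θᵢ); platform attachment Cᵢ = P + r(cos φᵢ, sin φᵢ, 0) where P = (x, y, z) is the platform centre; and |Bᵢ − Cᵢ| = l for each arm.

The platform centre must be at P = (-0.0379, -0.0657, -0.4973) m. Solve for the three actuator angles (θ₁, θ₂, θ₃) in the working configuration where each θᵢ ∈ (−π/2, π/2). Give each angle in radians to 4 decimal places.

φ1=0.0° → target in arm frame (-0.0379, -0.0657)
  e−x'=0.2479;  (l²−L²−(e−x')²−y'²−z²)/2L = -0.2652
  √(A²+B²)=0.5557;  θ1 = -1.1084+2.0684 ≈ 0.9600
arm 2 (φ=120.0°): x'=-0.0379, y'=0.0657
  A=0.2479, B=-0.4973, C=(l²−L²−A²−y'²−z²)/(2L)=-0.2653
  θ2 = atan2(B,A) + arccos(C/0.5557) = 0.9602
rotate P by −φ3: (0.0758, 0.0000, -0.4973)
  A cos θ + B sin θ = C:  0.1342·cos θ + -0.4973·sin θ = -0.1325
  γ=atan2(-0.4973,0.1342)=-1.3073;  ψ=arccos(-0.2573)=1.8310;  θ3=γ+ψ≈0.5237

θ₁ = 0.9600, θ₂ = 0.9602, θ₃ = 0.5237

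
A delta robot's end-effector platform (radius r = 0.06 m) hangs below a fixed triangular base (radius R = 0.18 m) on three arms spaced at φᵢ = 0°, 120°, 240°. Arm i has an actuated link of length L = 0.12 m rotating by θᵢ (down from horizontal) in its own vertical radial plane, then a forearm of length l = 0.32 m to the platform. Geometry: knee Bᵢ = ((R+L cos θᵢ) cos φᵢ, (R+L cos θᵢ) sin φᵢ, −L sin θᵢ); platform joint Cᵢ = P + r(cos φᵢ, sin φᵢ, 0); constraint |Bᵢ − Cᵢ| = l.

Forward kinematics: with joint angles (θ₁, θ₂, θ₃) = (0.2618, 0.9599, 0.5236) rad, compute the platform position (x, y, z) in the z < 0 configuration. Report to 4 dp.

(0.0536, -0.0455, -0.2901)

arm 1 at φ=0.0°: e+L cos θ1 = 0.2359;  O1 = (0.2359, 0.0000, -0.0311)
φ2=120.0°: virtual centre (-0.0944, 0.1635, -0.0983), radius l
arm 3 at φ=240.0°: e+L cos θ3 = 0.2239;  O3 = (-0.1120, -0.1939, -0.0600)
subtract pairs → two planes through P
linear system: -0.6607x+0.3271y = -0.0113−-0.1345z; -0.6957x+-0.3878y = -0.0029−-0.0579z
Cramer: x(z) = 0.0110-0.1469z;  y(z) = -0.0123+0.1143z
into |P−O₁|² = l²: 1.0347z² + 0.1254z + -0.0507 = 0;  Δ = 0.2256;  z = -0.2901 or 0.1689 → z<0 root = -0.2901
x = 0.0536, y = -0.0455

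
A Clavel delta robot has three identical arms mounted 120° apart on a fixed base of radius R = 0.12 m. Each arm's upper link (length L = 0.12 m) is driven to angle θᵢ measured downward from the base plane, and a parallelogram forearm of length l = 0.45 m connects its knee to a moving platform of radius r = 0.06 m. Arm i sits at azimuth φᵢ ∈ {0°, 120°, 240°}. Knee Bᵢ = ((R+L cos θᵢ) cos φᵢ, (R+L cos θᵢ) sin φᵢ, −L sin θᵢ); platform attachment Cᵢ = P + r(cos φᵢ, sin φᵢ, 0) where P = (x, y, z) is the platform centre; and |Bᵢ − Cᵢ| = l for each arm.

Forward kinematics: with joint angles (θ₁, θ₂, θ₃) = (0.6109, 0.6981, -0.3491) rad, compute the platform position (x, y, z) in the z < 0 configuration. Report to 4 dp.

centre 1 = (0.1583·cos0.0°, 0.1583·sin0.0°, -0.0688) = (0.1583, 0.0000, -0.0688)
φ2=120.0°: virtual centre (-0.0760, 0.1316, -0.0771), radius l
arm 3 at φ=240.0°: (R−r)+L cos θ3 = 0.1728;  centre 3 = (-0.0864, -0.1496, 0.0410)
|centre ₂|²−|centre ₁|² = -0.0008;  |centre ₃|²−|centre ₁|² = 0.0017
[-0.4685 0.2631 -0.0166]·P = -0.0008;  [-0.4894 -0.2992 0.2198]·P = 0.0017
det = 0.2690;  x = -0.0008+0.1965z,  y = -0.0044+0.4130z
quadratic in z: (1.2092)z²+(0.0715)z+(-0.1724)=0, √Δ=0.9160 → z ∈ {-0.4083, 0.3492}; z = -0.4083 (taking z<0)
x = -0.0811, y = -0.1730

(-0.0811, -0.1730, -0.4083)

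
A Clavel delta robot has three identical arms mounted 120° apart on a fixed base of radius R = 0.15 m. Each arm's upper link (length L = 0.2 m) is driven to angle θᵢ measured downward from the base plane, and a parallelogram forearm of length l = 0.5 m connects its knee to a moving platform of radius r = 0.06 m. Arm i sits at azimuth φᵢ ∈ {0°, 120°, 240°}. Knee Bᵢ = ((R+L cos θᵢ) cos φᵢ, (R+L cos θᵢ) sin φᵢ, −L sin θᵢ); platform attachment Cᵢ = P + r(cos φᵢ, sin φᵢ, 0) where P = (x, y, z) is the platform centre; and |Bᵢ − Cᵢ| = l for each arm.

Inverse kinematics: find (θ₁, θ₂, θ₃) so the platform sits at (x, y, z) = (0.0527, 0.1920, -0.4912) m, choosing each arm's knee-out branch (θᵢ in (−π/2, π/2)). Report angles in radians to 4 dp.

φ1=0.0° → target in arm frame (0.0527, 0.1920)
  A=0.0373, B=-0.4912, C=(l²−L²−A²−y'²−z²)/(2L)=-0.1738
  √(A²+B²)=0.4926;  θ1 = -1.4950+1.9314 ≈ 0.4364
arm 2 (φ=120.0°): x'=0.1399, y'=-0.1416
  e−x'=-0.0499;  (l²−L²−(e−x')²−y'²−z²)/2L = -0.1346
  γ=atan2(-0.4912,-0.0499)=-1.6721;  ψ=arccos(-0.2726)=1.8469;  θ2=γ+ψ≈0.1748
rotate P by −φ3: (-0.1926, -0.0504, -0.4912)
  e−x'=0.2826;  (l²−L²−(e−x')²−y'²−z²)/2L = -0.2842
  γ=atan2(-0.4912,0.2826)=-1.0487;  ψ=arccos(-0.5015)=2.0962;  θ3=γ+ψ≈1.0475

θ₁ = 0.4364, θ₂ = 0.1748, θ₃ = 1.0475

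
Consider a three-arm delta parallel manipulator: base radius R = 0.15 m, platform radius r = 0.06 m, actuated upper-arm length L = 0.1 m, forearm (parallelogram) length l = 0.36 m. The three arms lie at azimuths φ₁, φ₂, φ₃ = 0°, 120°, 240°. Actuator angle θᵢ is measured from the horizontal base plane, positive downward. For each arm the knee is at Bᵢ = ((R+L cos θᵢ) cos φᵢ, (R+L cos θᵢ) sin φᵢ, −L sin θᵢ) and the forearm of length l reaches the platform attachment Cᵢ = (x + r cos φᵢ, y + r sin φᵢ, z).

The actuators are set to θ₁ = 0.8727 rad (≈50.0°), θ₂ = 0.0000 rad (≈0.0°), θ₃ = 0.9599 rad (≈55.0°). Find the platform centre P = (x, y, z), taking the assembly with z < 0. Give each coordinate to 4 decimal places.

(-0.0497, 0.1084, -0.3527)

φ1=0.0°: virtual centre (0.1543, 0.0000, -0.0766), radius l
O2 = (0.1900·cos120.0°, 0.1900·sin120.0°, 0.0000) = (-0.0950, 0.1645, 0.0000)
O3 = (0.1474·cos240.0°, 0.1474·sin240.0°, -0.0819) = (-0.0737, -0.1276, -0.0819)
|O₂|²−|O₁|² = 0.0064;  |O₃|²−|O₁|² = -0.0012
[-0.4986 0.3291 0.1532]·P = 0.0064;  [-0.4559 -0.2552 -0.0106]·P = -0.0012
Cramer: x(z) = -0.0044+0.1284z;  y(z) = 0.0128-0.2710z
into |P−O₁|² = l²: 1.0899z² + 0.1055z + -0.0984 = 0;  Δ = 0.4400;  z = -0.3527 or 0.2559 → z<0 root = -0.3527
x = -0.0497, y = 0.1084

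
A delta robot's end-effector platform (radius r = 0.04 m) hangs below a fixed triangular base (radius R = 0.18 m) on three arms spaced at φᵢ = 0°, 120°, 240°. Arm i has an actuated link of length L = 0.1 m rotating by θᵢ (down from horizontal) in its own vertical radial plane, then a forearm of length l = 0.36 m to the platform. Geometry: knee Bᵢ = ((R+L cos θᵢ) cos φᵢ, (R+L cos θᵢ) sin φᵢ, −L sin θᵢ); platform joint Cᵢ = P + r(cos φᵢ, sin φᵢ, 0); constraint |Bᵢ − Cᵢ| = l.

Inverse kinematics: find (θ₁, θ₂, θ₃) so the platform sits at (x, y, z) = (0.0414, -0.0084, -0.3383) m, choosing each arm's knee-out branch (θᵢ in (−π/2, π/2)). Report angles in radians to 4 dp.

φ1=0.0° → target in arm frame (0.0414, -0.0084)
  A=0.0986, B=-0.3383, C=(l²−L²−A²−y'²−z²)/(2L)=-0.0232
  √(A²+B²)=0.3524;  θ1 = -1.2872+1.6367 ≈ 0.3495
rotate P by −φ2: (-0.0280, -0.0317, -0.3383)
  A=0.1680, B=-0.3383, C=(l²−L²−A²−y'²−z²)/(2L)=-0.1203
  θ2 = atan2(B,A) + arccos(C/0.3777) = 0.7851
φ3=240.0° → target in arm frame (-0.0134, 0.0401)
  A cos θ + B sin θ = C:  0.1534·cos θ + -0.3383·sin θ = -0.1000
  γ=atan2(-0.3383,0.1534)=-1.1450;  ψ=arccos(-0.2691)=1.8432;  θ3=γ+ψ≈0.6982

θ₁ = 0.3495, θ₂ = 0.7851, θ₃ = 0.6982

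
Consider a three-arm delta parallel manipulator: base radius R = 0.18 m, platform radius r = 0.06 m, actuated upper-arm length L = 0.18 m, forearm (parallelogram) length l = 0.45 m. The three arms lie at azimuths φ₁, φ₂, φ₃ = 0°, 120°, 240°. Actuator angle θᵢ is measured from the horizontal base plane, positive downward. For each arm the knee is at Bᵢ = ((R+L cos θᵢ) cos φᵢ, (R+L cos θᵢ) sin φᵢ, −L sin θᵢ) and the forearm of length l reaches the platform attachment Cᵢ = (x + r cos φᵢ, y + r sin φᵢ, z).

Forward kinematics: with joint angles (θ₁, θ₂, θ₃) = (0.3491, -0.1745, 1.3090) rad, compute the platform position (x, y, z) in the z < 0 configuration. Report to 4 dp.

S1 = (0.2891·cos0.0°, 0.2891·sin0.0°, -0.0616) = (0.2891, 0.0000, -0.0616)
arm 2 at φ=120.0°: (R−r)+L cos θ2 = 0.2973;  S2 = (-0.1486, 0.2574, 0.0313)
φ3=240.0°: virtual centre (-0.0833, -0.1443, -0.1739), radius l
eliminate P² terms by subtracting sphere 1 from 2 and 3
linear system: -0.8756x+0.5149y = 0.0019−0.1856z; -0.7449x+-0.2885y = -0.0294−-0.2246z
det = 0.6361;  x = 0.0229+-0.0976z,  y = 0.0428+-0.5265z
quadratic in z: (1.2867)z²+(0.1301)z+(-0.1260)=0, √Δ=0.8158 → z ∈ {-0.3675, 0.2665}; z = -0.3675 (taking z<0)
x = 0.0588, y = 0.2363

(0.0588, 0.2363, -0.3675)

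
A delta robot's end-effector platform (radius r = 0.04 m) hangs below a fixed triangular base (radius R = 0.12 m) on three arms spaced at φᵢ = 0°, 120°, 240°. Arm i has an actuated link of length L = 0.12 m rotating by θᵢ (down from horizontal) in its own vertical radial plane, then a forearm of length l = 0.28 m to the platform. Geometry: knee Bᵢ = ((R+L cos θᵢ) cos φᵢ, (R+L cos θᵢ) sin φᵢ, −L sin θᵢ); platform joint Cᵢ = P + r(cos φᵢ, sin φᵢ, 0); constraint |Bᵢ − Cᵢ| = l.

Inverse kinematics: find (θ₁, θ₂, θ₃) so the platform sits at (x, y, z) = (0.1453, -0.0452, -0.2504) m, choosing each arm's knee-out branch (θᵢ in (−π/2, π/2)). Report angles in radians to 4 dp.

θ₁ = -0.1744, θ₂ = 1.3091, θ₃ = 0.9602

arm 1 (φ=0.0°): x'=0.1453, y'=-0.0452
  A cos θ + B sin θ = C:  -0.0653·cos θ + -0.2504·sin θ = -0.0209
  θ1 = atan2(B,A) + arccos(C/0.2588) = -0.1744
arm 2 (φ=120.0°): x'=-0.1118, y'=-0.1032
  A=0.1918, B=-0.2504, C=(l²−L²−A²−y'²−z²)/(2L)=-0.1923
  θ2 = atan2(B,A) + arccos(C/0.3154) = 1.3091
rotate P by −φ3: (-0.0335, 0.1484, -0.2504)
  A=0.1135, B=-0.2504, C=(l²−L²−A²−y'²−z²)/(2L)=-0.1401
  γ=atan2(-0.2504,0.1135)=-1.1452;  ψ=arccos(-0.5095)=2.1054;  θ3=γ+ψ≈0.9602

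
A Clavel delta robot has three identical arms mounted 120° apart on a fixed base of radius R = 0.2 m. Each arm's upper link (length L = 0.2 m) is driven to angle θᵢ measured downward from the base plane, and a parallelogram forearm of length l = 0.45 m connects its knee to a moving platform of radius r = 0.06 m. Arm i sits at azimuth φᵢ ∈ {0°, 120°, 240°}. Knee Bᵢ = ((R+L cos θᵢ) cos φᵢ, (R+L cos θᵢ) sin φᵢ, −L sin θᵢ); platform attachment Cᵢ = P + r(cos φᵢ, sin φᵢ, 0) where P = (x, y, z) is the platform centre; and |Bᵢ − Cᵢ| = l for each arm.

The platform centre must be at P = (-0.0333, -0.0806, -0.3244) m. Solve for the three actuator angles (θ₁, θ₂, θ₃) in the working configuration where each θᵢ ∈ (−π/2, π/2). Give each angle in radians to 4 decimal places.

θ₁ = 0.3492, θ₂ = 0.4364, θ₃ = -0.2617

φ1=0.0° → target in arm frame (-0.0333, -0.0806)
  A=0.1733, B=-0.3244, C=(l²−L²−A²−y'²−z²)/(2L)=0.0518
  √(A²+B²)=0.3678;  θ1 = -1.0802+1.4294 ≈ 0.3492
rotate P by −φ2: (-0.0532, 0.0691, -0.3244)
  A cos θ + B sin θ = C:  0.1932·cos θ + -0.3244·sin θ = 0.0379
  γ=atan2(-0.3244,0.1932)=-1.0338;  ψ=arccos(0.1005)=1.4701;  θ2=γ+ψ≈0.4364
arm 3 (φ=240.0°): x'=0.0865, y'=0.0115
  A=0.0535, B=-0.3244, C=(l²−L²−A²−y'²−z²)/(2L)=0.1357
  γ=atan2(-0.3244,0.0535)=-1.4072;  ψ=arccos(0.4126)=1.1455;  θ3=γ+ψ≈-0.2617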